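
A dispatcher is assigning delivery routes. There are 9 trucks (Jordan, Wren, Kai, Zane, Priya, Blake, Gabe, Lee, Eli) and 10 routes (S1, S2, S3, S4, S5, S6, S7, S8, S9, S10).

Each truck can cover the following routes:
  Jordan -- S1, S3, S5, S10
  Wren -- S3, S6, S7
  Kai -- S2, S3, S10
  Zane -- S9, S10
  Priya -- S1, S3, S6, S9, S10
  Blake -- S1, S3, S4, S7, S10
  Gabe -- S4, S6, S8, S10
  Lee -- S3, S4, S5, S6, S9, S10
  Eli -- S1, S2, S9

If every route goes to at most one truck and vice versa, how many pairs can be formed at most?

9

One maximum matching: Jordan-S3, Wren-S6, Kai-S10, Zane-S9, Priya-S1, Blake-S7, Gabe-S8, Lee-S4, Eli-S2.
This saturates every truck, so 9 is the maximum.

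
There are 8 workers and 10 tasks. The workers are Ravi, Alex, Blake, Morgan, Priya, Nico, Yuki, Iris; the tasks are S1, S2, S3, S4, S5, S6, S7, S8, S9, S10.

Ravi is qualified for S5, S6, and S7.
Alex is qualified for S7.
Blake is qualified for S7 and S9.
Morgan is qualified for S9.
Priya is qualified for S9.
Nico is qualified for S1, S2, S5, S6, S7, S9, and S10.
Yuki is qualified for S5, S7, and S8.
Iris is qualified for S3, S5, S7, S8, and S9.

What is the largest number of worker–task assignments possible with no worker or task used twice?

One maximum matching: Ravi-S6, Alex-S7, Blake-S9, Nico-S2, Yuki-S8, Iris-S3.
The set {Alex, Blake, Morgan, Priya} has only 2 neighbours ({S7, S9}), so by Hall's theorem at most 6 of the 8 workers can be matched.

6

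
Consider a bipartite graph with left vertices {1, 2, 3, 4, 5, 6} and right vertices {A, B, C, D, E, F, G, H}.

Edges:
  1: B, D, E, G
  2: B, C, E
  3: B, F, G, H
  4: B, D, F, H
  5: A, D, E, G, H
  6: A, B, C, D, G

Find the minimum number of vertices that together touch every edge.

{1, 2, 3, 4, 5, 6} is a vertex cover of size 6: every edge has an endpoint in this set.
No smaller cover exists because 1–D, 2–E, 3–F, 4–B, 5–A, 6–G is a matching of size 6, and a cover must include an endpoint of each of these disjoint edges (König's theorem).

6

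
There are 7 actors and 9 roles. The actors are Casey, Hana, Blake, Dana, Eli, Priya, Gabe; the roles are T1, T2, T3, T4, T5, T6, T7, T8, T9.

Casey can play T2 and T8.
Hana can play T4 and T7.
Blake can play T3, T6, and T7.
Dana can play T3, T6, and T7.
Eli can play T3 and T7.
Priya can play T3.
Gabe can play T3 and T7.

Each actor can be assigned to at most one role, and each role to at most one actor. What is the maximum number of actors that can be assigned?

5

For example, pair Casey-T8, Hana-T4, Blake-T3, Dana-T6, Eli-T7.
The set {Blake, Dana, Eli, Priya, Gabe} has only 3 neighbours ({T3, T6, T7}), so by Hall's theorem at most 5 of the 7 actors can be matched.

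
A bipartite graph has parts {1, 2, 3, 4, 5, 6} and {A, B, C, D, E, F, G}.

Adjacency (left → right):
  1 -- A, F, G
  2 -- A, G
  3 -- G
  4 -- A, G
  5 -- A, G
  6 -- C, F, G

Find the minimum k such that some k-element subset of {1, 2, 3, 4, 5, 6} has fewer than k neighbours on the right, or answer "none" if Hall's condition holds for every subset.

Take S = {2, 3, 4}. Its neighbourhood is {A, G}, so |N(S)| = 2 < |S| = 3.
Every subset of size less than 3 has at least as many neighbours as members, so 3 is the minimum.

3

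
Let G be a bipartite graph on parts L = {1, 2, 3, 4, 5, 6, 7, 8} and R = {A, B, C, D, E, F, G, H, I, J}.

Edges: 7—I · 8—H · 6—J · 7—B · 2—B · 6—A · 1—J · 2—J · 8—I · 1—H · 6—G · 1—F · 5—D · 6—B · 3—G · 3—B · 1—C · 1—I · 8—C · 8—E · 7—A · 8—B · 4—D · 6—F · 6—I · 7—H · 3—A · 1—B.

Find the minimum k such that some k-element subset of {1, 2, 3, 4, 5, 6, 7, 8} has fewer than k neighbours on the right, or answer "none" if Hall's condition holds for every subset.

Take S = {4, 5}. Its neighbourhood is {D}, so |N(S)| = 1 < |S| = 2.
No single vertex violates Hall's condition since each has at least one neighbour, so 2 is the minimum.

2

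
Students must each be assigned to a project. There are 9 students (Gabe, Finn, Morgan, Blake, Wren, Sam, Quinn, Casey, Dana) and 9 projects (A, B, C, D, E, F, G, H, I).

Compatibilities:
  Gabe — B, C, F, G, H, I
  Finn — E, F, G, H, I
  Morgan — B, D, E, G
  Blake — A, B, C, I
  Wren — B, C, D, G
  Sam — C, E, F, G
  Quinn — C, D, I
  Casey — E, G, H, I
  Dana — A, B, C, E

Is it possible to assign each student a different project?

Yes

For example, pair Gabe-H, Finn-I, Morgan-E, Blake-A, Wren-C, Sam-F, Quinn-D, Casey-G, Dana-B.
Every student is matched, so this is a perfect matching.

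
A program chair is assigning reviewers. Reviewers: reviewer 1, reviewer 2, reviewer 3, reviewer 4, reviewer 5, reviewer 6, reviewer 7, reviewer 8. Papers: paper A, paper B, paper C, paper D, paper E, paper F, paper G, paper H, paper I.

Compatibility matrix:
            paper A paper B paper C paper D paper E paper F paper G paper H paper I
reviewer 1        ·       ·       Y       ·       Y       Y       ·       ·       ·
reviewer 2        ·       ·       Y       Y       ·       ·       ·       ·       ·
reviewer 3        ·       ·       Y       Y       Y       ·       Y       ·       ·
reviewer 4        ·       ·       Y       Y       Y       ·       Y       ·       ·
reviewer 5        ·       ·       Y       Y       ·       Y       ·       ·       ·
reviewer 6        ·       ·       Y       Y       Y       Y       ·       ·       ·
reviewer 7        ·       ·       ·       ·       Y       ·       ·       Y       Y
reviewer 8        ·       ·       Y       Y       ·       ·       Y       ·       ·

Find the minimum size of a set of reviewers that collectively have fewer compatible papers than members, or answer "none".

6

Take S = {reviewer 1, reviewer 2, reviewer 3, reviewer 4, reviewer 5, reviewer 6}. Its neighbourhood is {paper C, paper D, paper E, paper F, paper G}, so |N(S)| = 5 < |S| = 6.
Every subset of size less than 6 has at least as many neighbours as members, so 6 is the minimum.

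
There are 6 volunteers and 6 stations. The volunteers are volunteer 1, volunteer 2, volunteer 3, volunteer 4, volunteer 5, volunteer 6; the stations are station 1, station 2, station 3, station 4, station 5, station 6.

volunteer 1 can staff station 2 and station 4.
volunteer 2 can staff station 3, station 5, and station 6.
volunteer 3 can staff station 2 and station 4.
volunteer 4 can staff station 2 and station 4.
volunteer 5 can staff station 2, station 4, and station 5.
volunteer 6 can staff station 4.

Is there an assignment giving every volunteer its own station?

The set {volunteer 1, volunteer 3, volunteer 4, volunteer 6} has only 2 neighbours ({station 2, station 4}), so by Hall's theorem at most 4 of the 6 volunteers can be matched.
Hence no matching covers every volunteer.

No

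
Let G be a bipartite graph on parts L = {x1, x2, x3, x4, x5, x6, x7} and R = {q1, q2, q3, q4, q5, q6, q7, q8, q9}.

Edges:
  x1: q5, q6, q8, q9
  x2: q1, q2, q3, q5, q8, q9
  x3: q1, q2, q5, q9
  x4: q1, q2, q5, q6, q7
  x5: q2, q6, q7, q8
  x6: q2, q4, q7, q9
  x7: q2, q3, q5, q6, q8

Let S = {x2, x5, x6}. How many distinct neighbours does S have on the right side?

The union of neighbours of {x2, x5, x6} is {q1, q2, q3, q4, q5, q6, q7, q8, q9}, which has 9 elements.
Since |N(S)| = 9 ≥ |S| = 3, Hall's condition holds for this subset.

9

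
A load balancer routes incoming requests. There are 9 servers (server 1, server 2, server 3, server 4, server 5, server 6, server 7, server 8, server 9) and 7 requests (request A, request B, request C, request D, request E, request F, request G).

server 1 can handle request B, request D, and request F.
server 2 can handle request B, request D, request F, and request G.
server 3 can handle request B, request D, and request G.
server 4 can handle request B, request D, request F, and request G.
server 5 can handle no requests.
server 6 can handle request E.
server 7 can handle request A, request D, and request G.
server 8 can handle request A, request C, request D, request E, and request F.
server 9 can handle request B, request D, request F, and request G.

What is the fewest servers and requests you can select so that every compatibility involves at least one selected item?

7

A maximum matching has 7 edges (e.g. server 1–request B, server 2–request F, server 3–request G, server 4–request D, server 6–request E, server 7–request A, server 8–request C).
By König's theorem the minimum vertex cover has the same size. One such cover is {server 6, server 7, server 8, request B, request D, request F, request G}.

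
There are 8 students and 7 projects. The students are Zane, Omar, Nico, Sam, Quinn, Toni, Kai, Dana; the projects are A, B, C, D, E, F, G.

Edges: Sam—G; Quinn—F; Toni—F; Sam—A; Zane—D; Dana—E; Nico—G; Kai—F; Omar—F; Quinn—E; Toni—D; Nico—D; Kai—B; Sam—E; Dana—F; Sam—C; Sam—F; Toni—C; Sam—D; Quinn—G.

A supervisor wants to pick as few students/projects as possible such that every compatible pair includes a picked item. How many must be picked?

A maximum matching has 7 edges (e.g. Zane–D, Omar–F, Nico–G, Sam–A, Quinn–E, Toni–C, Kai–B).
By König's theorem the minimum vertex cover has the same size. One such cover is {Sam, Toni, Kai, D, E, F, G}.

7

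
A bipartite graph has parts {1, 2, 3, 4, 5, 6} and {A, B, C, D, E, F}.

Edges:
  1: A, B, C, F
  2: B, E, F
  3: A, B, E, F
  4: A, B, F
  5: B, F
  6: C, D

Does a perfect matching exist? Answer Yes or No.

Yes

One maximum matching: 1-C, 2-E, 3-A, 4-F, 5-B, 6-D.
All 6 left vertices are covered.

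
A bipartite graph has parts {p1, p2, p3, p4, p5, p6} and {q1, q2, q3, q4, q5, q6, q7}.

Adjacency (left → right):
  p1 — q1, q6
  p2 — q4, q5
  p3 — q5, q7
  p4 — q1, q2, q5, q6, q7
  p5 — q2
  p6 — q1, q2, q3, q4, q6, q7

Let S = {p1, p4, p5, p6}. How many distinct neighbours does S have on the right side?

7

The union of neighbours of {p1, p4, p5, p6} is {q1, q2, q3, q4, q5, q6, q7}, which has 7 elements.
Since |N(S)| = 7 ≥ |S| = 4, Hall's condition holds for this subset.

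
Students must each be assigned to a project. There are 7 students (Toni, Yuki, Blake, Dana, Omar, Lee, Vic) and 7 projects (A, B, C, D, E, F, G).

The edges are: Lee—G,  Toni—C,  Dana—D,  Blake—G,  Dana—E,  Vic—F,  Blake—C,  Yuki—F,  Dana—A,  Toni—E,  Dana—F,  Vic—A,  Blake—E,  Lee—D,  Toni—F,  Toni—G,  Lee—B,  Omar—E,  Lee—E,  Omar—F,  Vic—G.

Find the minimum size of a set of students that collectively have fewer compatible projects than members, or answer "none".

A matching saturating every student exists, for instance Toni→G, Yuki→F, Blake→C, Dana→D, Omar→E, Lee→B, Vic→A.
By Hall's marriage theorem, this means |N(S)| ≥ |S| for every subset S, so no violating subset exists.

none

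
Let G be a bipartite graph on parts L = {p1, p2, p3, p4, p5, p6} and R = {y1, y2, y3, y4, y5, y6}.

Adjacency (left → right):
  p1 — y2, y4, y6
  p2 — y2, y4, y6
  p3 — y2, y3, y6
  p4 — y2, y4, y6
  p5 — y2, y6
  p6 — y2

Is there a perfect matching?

The set {p1, p2, p4, p5, p6} has only 3 neighbours ({y2, y4, y6}), so by Hall's theorem at most 4 of the 6 left vertices can be matched.
Hence no matching covers every left vertex.

No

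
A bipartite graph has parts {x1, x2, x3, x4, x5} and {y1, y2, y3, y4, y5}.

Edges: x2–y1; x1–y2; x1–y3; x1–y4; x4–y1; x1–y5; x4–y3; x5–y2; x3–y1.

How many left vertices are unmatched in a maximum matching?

One maximum matching: x1–y5, x2–y1, x4–y3, x5–y2.
The set {x2, x3} has only 1 neighbour ({y1}), so by Hall's theorem at most 4 of the 5 left vertices can be matched.
That matches 4 of the 5, leaving 1 unmatched; no matching can do better.

1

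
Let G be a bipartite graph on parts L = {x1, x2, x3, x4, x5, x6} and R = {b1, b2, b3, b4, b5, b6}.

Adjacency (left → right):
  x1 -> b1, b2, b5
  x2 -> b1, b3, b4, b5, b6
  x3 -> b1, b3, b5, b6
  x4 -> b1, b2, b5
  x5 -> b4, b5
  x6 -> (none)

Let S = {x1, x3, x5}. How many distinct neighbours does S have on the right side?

6

The union of neighbours of {x1, x3, x5} is {b1, b2, b3, b4, b5, b6}, which has 6 elements.
Since |N(S)| = 6 ≥ |S| = 3, Hall's condition holds for this subset.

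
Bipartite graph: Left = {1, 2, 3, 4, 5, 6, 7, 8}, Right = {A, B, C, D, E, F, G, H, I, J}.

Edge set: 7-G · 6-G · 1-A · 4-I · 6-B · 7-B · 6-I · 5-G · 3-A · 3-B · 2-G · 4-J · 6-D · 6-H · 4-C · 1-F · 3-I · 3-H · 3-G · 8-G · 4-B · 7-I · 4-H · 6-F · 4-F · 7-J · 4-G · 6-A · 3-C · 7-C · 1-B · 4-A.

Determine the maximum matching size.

6

A valid assignment of size 6: 1–F, 2–G, 3–B, 4–A, 6–H, 7–J.
The set {2, 5, 8} has only 1 neighbour ({G}), so by Hall's theorem at most 6 of the 8 left vertices can be matched.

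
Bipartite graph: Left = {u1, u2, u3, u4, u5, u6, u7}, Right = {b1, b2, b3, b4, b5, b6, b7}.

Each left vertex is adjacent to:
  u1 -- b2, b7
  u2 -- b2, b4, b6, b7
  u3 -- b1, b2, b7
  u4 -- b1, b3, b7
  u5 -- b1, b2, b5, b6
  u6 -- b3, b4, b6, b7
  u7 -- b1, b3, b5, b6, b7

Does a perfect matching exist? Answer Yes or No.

Yes

A valid assignment of size 7: u1→b2, u2→b4, u3→b1, u4→b3, u5→b5, u6→b6, u7→b7.
All 7 left vertices are covered.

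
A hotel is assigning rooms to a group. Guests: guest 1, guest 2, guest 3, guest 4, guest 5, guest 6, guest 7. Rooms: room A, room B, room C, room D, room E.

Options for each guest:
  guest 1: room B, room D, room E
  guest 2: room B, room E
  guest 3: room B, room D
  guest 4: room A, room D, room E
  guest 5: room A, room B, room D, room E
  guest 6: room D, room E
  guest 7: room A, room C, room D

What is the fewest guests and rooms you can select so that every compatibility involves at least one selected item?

A maximum matching has 5 edges (e.g. guest 1–room D, guest 2–room E, guest 3–room B, guest 4–room A, guest 7–room C).
By König's theorem the minimum vertex cover has the same size. One such cover is {guest 7, room A, room B, room D, room E}.

5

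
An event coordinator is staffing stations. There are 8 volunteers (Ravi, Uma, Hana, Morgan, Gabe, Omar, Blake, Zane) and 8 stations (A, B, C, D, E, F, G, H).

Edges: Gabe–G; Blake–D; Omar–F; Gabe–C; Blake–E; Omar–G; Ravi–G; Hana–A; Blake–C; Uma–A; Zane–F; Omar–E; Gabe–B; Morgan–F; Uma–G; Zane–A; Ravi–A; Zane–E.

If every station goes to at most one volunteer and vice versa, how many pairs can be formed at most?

A valid assignment of size 6: Ravi–A, Uma–G, Morgan–F, Gabe–B, Omar–E, Blake–C.
The set {Ravi, Uma, Hana, Morgan, Omar, Zane} has only 4 neighbours ({A, E, F, G}), so by Hall's theorem at most 6 of the 8 volunteers can be matched.

6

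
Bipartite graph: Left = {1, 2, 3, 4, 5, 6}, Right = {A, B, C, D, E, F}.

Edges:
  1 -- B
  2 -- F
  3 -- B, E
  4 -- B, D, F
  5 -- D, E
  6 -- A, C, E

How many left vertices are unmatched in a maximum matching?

1

A valid assignment of size 5: 1-B, 2-F, 3-E, 4-D, 6-C.
The set {1, 2, 3, 4, 5} has only 4 neighbours ({B, D, E, F}), so by Hall's theorem at most 5 of the 6 left vertices can be matched.
That matches 5 of the 6, leaving 1 unmatched; no matching can do better.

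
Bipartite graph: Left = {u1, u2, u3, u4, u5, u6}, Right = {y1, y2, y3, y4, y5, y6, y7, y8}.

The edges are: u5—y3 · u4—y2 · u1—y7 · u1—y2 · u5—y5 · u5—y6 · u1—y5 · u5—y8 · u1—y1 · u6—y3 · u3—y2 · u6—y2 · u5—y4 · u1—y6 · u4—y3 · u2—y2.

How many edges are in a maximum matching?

4

For example, pair u1→y7, u2→y2, u4→y3, u5→y6.
The set {u2, u3, u4, u6} has only 2 neighbours ({y2, y3}), so by Hall's theorem at most 4 of the 6 left vertices can be matched.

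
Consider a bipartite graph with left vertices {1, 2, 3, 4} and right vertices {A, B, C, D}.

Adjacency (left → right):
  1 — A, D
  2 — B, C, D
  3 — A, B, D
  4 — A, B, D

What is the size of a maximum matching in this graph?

4

For example, pair 1→A, 2→C, 3→D, 4→B.
All 4 left vertices are matched, so no larger matching exists.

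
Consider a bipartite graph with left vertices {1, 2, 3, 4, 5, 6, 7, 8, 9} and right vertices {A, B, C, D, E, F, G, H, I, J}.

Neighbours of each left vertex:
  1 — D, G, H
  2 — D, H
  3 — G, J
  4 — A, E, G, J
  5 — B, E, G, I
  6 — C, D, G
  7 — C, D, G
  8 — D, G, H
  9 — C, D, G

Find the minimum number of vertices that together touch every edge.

A maximum matching has 7 edges (e.g. 1–D, 2–H, 3–J, 4–E, 5–B, 6–C, 7–G).
By König's theorem the minimum vertex cover has the same size. One such cover is {3, 4, 5, C, D, G, H}.

7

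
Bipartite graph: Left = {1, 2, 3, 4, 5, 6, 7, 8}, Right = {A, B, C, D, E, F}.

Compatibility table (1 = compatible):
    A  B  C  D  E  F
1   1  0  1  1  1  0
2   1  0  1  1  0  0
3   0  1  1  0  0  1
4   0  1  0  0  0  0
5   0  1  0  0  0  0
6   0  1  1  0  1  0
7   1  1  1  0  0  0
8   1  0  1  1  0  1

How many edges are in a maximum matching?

6

One maximum matching: 1→D, 2→A, 3→F, 4→B, 6→E, 7→C.
The set {1, 2, 3, 4, 5, 6, 7, 8} has only 6 neighbours ({A, B, C, D, E, F}), so by Hall's theorem at most 6 of the 8 left vertices can be matched.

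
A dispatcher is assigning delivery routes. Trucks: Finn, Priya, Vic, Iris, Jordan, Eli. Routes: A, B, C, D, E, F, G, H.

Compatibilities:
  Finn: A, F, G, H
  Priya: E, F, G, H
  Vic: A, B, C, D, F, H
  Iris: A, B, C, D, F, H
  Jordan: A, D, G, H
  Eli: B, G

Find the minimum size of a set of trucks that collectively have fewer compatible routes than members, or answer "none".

A matching saturating every truck exists, for instance Finn→F, Priya→E, Vic→H, Iris→A, Jordan→G, Eli→B.
By Hall's marriage theorem, this means |N(S)| ≥ |S| for every subset S, so no violating subset exists.

none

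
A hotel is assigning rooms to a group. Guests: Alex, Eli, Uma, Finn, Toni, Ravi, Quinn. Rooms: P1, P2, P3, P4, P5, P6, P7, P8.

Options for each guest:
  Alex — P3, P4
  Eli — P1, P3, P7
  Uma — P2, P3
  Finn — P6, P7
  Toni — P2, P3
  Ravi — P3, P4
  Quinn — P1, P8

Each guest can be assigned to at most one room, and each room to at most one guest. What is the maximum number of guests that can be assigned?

6

A valid assignment of size 6: Alex-P4, Eli-P7, Uma-P2, Finn-P6, Toni-P3, Quinn-P1.
The set {Alex, Uma, Toni, Ravi} has only 3 neighbours ({P2, P3, P4}), so by Hall's theorem at most 6 of the 7 guests can be matched.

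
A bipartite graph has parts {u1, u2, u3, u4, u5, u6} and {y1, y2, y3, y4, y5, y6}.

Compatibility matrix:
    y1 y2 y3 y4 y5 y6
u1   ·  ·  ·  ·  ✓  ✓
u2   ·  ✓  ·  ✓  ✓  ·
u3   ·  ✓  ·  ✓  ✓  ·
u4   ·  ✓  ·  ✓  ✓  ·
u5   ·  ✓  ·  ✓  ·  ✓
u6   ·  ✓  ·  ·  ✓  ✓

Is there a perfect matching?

No

The set {u1, u2, u3, u4, u5, u6} has only 4 neighbours ({y2, y4, y5, y6}), so by Hall's theorem at most 4 of the 6 left vertices can be matched.
Hence no matching covers every left vertex.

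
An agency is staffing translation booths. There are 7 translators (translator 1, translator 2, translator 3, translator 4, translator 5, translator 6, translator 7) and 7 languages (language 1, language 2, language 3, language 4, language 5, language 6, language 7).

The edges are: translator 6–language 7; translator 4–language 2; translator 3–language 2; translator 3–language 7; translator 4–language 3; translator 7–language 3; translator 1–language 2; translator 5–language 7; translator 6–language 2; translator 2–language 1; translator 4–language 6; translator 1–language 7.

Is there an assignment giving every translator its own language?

No

The set {translator 1, translator 3, translator 5, translator 6} has only 2 neighbours ({language 2, language 7}), so by Hall's theorem at most 5 of the 7 translators can be matched.
Hence no matching covers every translator.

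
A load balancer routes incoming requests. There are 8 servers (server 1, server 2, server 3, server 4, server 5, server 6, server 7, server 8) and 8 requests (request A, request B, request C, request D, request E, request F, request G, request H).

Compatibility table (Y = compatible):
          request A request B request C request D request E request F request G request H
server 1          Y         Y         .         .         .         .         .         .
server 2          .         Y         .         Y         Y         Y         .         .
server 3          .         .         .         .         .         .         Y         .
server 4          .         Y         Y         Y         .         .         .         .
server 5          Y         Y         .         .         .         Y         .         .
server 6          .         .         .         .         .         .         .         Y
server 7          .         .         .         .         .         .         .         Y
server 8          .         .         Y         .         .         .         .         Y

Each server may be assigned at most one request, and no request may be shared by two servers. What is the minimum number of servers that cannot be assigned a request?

For example, pair server 1→request A, server 2→request E, server 3→request G, server 4→request D, server 5→request F, server 6→request H, server 8→request C.
The set {server 6, server 7} has only 1 neighbour ({request H}), so by Hall's theorem at most 7 of the 8 servers can be matched.
That matches 7 of the 8, leaving 1 unmatched; no matching can do better.

1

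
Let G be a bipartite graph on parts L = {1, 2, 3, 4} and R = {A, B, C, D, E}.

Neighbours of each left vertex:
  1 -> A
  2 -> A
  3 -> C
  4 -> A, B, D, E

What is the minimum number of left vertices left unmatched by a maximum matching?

1

For example, pair 1-A, 3-C, 4-B.
The set {1, 2} has only 1 neighbour ({A}), so by Hall's theorem at most 3 of the 4 left vertices can be matched.
That matches 3 of the 4, leaving 1 unmatched; no matching can do better.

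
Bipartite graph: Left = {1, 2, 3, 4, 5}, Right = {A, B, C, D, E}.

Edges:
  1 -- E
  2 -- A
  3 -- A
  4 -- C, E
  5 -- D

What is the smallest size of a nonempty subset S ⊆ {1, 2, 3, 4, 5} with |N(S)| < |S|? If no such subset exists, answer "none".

2

Take S = {2, 3}. Its neighbourhood is {A}, so |N(S)| = 1 < |S| = 2.
No single vertex violates Hall's condition since each has at least one neighbour, so 2 is the minimum.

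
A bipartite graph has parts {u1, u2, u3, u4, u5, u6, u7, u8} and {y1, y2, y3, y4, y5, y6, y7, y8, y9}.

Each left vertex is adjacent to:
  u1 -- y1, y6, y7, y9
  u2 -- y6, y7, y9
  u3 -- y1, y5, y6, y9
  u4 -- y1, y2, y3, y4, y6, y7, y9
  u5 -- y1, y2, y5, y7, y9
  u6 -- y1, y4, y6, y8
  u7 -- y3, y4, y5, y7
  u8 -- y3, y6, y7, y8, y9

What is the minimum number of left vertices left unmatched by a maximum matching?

0

For example, pair u1–y1, u2–y7, u3–y9, u4–y3, u5–y2, u6–y4, u7–y5, u8–y6.
All 8 left vertices are matched, so no larger matching exists.
That matches 8 of the 8, leaving 0 unmatched; no matching can do better.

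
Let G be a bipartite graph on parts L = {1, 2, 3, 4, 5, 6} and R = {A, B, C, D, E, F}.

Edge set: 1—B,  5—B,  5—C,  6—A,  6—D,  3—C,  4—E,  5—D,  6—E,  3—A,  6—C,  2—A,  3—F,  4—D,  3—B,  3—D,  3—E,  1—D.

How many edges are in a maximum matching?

6

One maximum matching: 1–B, 2–A, 3–F, 4–D, 5–C, 6–E.
This saturates every left vertex, so 6 is the maximum.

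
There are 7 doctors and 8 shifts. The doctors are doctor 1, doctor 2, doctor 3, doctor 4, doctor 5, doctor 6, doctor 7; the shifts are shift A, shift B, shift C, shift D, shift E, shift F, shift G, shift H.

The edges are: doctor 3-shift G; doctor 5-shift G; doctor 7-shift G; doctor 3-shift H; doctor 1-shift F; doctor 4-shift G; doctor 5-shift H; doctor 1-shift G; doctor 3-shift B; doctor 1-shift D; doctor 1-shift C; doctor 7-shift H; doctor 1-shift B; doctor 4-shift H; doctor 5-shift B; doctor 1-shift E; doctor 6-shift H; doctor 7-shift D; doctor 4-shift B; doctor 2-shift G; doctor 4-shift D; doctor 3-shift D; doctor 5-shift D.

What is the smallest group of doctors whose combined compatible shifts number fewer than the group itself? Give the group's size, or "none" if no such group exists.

5

Take S = {doctor 2, doctor 3, doctor 4, doctor 5, doctor 6}. Its neighbourhood is {shift B, shift D, shift G, shift H}, so |N(S)| = 4 < |S| = 5.
Every subset of size less than 5 has at least as many neighbours as members, so 5 is the minimum.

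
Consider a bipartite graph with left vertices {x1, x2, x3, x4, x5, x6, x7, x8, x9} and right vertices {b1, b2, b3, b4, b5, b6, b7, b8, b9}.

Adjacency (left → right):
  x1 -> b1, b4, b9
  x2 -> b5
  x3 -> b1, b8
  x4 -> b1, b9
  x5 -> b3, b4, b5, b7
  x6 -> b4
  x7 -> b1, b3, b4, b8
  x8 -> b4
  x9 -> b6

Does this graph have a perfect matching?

The set {x6, x8} has only 1 neighbour ({b4}), so by Hall's theorem at most 8 of the 9 left vertices can be matched.
Hence no matching covers every left vertex.

No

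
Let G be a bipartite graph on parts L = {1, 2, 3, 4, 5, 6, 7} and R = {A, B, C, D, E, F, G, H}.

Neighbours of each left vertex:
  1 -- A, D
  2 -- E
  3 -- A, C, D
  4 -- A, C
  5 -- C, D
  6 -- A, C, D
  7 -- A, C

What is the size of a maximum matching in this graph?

4

For example, pair 1→A, 2→E, 3→D, 4→C.
The set {1, 3, 4, 5, 6, 7} has only 3 neighbours ({A, C, D}), so by Hall's theorem at most 4 of the 7 left vertices can be matched.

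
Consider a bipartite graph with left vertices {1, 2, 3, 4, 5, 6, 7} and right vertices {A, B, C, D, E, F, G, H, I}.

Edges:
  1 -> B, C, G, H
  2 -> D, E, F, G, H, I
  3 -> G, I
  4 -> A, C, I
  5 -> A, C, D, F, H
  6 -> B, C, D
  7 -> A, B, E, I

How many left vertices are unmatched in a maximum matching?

0

For example, pair 1-B, 2-E, 3-G, 4-C, 5-A, 6-D, 7-I.
This saturates every left vertex, so 7 is the maximum.
That matches 7 of the 7, leaving 0 unmatched; no matching can do better.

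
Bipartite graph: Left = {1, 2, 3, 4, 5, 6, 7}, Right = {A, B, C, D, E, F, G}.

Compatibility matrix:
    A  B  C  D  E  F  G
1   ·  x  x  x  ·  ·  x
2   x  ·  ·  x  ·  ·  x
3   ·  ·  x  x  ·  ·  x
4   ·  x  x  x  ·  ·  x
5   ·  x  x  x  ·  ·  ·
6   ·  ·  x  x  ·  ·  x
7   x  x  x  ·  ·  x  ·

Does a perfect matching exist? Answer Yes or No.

The set {1, 3, 4, 5, 6} has only 4 neighbours ({B, C, D, G}), so by Hall's theorem at most 6 of the 7 left vertices can be matched.
Hence no matching covers every left vertex.

No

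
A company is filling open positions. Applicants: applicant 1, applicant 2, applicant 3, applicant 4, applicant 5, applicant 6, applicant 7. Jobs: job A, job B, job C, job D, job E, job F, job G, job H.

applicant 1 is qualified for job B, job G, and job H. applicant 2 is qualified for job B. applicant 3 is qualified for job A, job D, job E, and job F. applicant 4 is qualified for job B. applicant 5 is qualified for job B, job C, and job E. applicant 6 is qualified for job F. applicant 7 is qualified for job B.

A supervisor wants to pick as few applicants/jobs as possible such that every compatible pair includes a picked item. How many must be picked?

The 5 edges applicant 1–job G, applicant 2–job B, applicant 3–job A, applicant 5–job E, applicant 6–job F form a matching, so any vertex cover needs at least 5 vertices (one per matched edge).
Conversely {applicant 1, applicant 3, applicant 5, applicant 6, job B} meets every edge and has exactly 5 vertices, so 5 is optimal.

5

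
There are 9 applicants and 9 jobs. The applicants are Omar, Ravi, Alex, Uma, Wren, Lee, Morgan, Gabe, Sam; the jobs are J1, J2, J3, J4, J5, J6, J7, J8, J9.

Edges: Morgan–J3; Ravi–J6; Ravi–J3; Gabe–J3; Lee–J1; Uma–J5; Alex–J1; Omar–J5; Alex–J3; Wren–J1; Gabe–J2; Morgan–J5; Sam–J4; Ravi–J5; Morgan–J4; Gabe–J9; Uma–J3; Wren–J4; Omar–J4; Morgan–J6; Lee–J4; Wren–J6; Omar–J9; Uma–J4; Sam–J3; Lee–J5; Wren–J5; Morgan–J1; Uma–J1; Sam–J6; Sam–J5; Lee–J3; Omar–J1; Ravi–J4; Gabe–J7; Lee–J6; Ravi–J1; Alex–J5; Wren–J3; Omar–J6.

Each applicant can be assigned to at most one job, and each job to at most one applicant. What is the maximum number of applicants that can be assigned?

One maximum matching: Omar→J9, Ravi→J3, Alex→J5, Uma→J4, Wren→J1, Lee→J6, Gabe→J7.
The set {Ravi, Alex, Uma, Wren, Lee, Morgan, Sam} has only 5 neighbours ({J1, J3, J4, J5, J6}), so by Hall's theorem at most 7 of the 9 applicants can be matched.

7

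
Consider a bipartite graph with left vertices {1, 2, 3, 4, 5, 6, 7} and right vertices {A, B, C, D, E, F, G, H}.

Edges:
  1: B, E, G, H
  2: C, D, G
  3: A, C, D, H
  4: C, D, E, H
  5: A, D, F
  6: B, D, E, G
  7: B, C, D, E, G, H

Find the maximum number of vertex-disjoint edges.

7

A valid assignment of size 7: 1→B, 2→C, 3→H, 4→E, 5→F, 6→D, 7→G.
This saturates every left vertex, so 7 is the maximum.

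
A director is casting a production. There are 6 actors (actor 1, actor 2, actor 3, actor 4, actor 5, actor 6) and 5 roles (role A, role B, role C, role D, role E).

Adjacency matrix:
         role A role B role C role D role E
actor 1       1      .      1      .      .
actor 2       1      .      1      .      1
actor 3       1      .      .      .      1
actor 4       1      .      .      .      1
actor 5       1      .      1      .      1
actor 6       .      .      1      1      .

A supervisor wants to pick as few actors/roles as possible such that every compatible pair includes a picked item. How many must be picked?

4

The 4 edges actor 1–role C, actor 2–role A, actor 3–role E, actor 6–role D form a matching, so any vertex cover needs at least 4 vertices (one per matched edge).
Conversely {actor 6, role A, role C, role E} meets every edge and has exactly 4 vertices, so 4 is optimal.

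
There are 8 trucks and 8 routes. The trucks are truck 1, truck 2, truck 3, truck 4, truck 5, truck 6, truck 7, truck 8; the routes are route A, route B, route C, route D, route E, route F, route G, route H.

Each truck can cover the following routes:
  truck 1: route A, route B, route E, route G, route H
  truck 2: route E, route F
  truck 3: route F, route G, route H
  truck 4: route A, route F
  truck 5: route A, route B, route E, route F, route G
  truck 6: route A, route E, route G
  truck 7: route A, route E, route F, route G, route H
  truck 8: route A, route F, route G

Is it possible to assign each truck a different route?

No

The set {truck 1, truck 2, truck 3, truck 4, truck 5, truck 6, truck 7, truck 8} has only 6 neighbours ({route A, route B, route E, route F, route G, route H}), so by Hall's theorem at most 6 of the 8 trucks can be matched.
Hence no matching covers every truck.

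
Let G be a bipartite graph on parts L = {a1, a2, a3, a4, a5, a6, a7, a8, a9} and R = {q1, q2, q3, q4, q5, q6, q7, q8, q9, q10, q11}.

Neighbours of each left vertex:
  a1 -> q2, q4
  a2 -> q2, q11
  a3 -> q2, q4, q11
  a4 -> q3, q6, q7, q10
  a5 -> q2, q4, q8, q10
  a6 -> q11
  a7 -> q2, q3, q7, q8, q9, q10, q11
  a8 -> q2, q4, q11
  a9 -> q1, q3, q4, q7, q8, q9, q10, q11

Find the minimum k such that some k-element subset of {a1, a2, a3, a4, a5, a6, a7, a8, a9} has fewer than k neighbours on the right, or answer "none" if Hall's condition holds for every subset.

4

Take S = {a1, a2, a3, a6}. Its neighbourhood is {q2, q4, q11}, so |N(S)| = 3 < |S| = 4.
Every subset of size less than 4 has at least as many neighbours as members, so 4 is the minimum.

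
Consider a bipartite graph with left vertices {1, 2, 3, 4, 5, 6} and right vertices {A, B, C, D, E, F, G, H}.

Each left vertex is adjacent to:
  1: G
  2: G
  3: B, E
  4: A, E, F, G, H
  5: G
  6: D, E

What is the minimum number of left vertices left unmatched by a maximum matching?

2

For example, pair 1-G, 3-B, 4-A, 6-E.
The set {1, 2, 5} has only 1 neighbour ({G}), so by Hall's theorem at most 4 of the 6 left vertices can be matched.
That matches 4 of the 6, leaving 2 unmatched; no matching can do better.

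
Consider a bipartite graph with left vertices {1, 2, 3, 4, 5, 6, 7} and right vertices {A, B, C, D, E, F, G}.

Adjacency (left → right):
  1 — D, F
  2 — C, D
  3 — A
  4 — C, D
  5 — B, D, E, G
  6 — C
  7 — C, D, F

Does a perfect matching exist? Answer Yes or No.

The set {1, 2, 4, 6, 7} has only 3 neighbours ({C, D, F}), so by Hall's theorem at most 5 of the 7 left vertices can be matched.
Hence no matching covers every left vertex.

No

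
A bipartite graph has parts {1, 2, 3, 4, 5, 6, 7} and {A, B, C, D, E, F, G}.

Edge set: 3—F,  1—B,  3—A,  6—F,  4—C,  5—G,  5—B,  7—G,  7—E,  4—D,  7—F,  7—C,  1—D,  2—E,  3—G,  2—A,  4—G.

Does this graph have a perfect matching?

Yes

One maximum matching: 1→D, 2→A, 3→G, 4→C, 5→B, 6→F, 7→E.
All 7 left vertices are covered.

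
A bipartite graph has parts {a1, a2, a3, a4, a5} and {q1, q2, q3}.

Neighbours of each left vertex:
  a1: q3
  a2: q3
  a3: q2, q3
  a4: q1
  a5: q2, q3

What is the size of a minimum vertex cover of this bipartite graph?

{a4, q2, q3} is a vertex cover of size 3: every edge has an endpoint in this set.
No smaller cover exists because a1–q3, a3–q2, a4–q1 is a matching of size 3, and a cover must include an endpoint of each of these disjoint edges (König's theorem).

3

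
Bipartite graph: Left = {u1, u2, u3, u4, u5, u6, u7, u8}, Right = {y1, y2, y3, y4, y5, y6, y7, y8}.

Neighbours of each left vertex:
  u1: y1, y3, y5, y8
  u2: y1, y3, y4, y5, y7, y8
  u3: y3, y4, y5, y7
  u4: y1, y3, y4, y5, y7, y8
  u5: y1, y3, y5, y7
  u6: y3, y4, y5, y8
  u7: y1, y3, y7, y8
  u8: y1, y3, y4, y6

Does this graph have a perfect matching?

The set {u1, u2, u3, u4, u5, u6, u7} has only 6 neighbours ({y1, y3, y4, y5, y7, y8}), so by Hall's theorem at most 7 of the 8 left vertices can be matched.
Hence no matching covers every left vertex.

No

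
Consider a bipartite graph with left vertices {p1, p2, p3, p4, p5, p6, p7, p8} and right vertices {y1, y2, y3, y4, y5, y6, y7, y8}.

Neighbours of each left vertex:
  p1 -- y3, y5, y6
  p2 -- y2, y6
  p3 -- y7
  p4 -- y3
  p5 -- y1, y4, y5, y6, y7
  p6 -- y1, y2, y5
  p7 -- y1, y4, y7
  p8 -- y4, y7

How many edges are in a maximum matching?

7

One maximum matching: p1–y5, p2–y6, p3–y7, p4–y3, p5–y4, p6–y2, p7–y1.
The set {p1, p2, p3, p4, p5, p6, p7, p8} has only 7 neighbours ({y1, y2, y3, y4, y5, y6, y7}), so by Hall's theorem at most 7 of the 8 left vertices can be matched.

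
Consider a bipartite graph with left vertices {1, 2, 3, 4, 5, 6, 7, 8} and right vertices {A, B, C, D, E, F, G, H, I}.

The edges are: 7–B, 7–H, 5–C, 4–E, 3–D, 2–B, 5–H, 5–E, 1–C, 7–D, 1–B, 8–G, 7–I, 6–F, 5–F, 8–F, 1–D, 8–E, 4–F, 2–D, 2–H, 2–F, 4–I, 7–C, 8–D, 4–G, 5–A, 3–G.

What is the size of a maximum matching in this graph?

For example, pair 1→C, 2→B, 3→D, 4→G, 5→A, 6→F, 7→H, 8→E.
This saturates every left vertex, so 8 is the maximum.

8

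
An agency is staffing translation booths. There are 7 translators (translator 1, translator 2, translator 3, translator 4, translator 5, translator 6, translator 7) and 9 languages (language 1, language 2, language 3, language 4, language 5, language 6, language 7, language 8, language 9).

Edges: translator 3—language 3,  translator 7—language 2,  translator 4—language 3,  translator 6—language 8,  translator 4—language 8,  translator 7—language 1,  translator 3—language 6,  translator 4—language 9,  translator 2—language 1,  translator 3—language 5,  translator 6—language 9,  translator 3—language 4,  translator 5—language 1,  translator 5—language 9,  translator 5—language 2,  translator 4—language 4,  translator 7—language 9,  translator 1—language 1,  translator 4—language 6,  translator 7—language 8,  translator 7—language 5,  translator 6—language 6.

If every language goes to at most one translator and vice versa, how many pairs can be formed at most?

6

One maximum matching: translator 1→language 1, translator 3→language 4, translator 4→language 8, translator 5→language 9, translator 6→language 6, translator 7→language 2.
The set {translator 1, translator 2} has only 1 neighbour ({language 1}), so by Hall's theorem at most 6 of the 7 translators can be matched.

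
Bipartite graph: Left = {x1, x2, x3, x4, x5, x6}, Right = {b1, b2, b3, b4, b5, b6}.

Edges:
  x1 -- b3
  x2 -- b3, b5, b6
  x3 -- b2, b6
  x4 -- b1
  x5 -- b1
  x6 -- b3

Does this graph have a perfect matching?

The set {x1, x4, x5, x6} has only 2 neighbours ({b1, b3}), so by Hall's theorem at most 4 of the 6 left vertices can be matched.
Hence no matching covers every left vertex.

No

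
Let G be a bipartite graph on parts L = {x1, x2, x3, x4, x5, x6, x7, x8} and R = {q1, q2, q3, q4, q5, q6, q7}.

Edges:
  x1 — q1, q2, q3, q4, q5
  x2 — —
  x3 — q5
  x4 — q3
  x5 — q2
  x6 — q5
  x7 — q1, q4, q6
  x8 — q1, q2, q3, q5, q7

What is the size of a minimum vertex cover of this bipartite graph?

{x1, x4, x5, x7, x8, q5} is a vertex cover of size 6: every edge has an endpoint in this set.
No smaller cover exists because x1–q4, x3–q5, x4–q3, x5–q2, x7–q6, x8–q7 is a matching of size 6, and a cover must include an endpoint of each of these disjoint edges (König's theorem).

6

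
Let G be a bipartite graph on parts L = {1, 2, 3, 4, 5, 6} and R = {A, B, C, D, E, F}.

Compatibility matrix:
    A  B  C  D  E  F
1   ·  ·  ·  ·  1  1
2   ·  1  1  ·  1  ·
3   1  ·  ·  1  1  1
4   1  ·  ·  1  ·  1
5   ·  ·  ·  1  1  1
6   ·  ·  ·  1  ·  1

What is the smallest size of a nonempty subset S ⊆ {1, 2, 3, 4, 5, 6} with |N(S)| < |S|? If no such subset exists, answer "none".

Take S = {1, 3, 4, 5, 6}. Its neighbourhood is {A, D, E, F}, so |N(S)| = 4 < |S| = 5.
Every subset of size less than 5 has at least as many neighbours as members, so 5 is the minimum.

5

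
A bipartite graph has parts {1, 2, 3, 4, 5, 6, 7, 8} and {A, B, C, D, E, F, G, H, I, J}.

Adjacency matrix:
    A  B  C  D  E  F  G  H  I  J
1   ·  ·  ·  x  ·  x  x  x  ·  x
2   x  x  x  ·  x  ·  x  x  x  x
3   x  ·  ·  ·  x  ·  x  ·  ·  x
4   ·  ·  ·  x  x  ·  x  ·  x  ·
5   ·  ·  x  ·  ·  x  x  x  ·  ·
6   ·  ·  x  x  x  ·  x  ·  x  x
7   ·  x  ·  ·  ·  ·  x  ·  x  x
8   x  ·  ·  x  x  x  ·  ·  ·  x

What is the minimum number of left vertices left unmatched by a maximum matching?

One maximum matching: 1→H, 2→A, 3→E, 4→D, 5→F, 6→G, 7→B, 8→J.
This saturates every left vertex, so 8 is the maximum.
That matches 8 of the 8, leaving 0 unmatched; no matching can do better.

0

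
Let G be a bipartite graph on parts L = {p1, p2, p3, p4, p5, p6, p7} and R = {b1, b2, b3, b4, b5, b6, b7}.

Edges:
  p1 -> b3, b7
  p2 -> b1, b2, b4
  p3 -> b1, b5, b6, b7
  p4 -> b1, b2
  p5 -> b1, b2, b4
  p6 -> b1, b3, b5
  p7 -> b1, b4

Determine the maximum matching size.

One maximum matching: p1–b7, p2–b2, p3–b5, p4–b1, p5–b4, p6–b3.
The set {p2, p4, p5, p7} has only 3 neighbours ({b1, b2, b4}), so by Hall's theorem at most 6 of the 7 left vertices can be matched.

6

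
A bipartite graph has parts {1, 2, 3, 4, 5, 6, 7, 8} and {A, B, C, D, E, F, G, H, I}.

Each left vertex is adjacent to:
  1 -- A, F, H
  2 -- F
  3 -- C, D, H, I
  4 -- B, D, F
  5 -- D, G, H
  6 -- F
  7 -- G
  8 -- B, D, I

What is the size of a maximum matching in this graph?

A valid assignment of size 7: 1–A, 2–F, 3–C, 4–D, 5–H, 7–G, 8–B.
The set {2, 6} has only 1 neighbour ({F}), so by Hall's theorem at most 7 of the 8 left vertices can be matched.

7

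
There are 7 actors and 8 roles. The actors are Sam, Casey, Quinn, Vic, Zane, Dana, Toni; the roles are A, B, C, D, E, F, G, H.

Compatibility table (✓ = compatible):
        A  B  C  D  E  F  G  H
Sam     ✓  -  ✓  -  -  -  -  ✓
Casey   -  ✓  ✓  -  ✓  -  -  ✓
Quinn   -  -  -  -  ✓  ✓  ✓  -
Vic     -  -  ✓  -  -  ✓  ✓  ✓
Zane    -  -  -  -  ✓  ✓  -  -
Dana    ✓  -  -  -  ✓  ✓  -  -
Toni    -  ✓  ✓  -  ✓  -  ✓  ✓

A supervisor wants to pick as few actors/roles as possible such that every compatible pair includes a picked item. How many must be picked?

7

The 7 edges Sam–H, Casey–B, Quinn–E, Vic–C, Zane–F, Dana–A, Toni–G form a matching, so any vertex cover needs at least 7 vertices (one per matched edge).
Conversely {Sam, Casey, Quinn, Vic, Zane, Dana, Toni} meets every edge and has exactly 7 vertices, so 7 is optimal.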